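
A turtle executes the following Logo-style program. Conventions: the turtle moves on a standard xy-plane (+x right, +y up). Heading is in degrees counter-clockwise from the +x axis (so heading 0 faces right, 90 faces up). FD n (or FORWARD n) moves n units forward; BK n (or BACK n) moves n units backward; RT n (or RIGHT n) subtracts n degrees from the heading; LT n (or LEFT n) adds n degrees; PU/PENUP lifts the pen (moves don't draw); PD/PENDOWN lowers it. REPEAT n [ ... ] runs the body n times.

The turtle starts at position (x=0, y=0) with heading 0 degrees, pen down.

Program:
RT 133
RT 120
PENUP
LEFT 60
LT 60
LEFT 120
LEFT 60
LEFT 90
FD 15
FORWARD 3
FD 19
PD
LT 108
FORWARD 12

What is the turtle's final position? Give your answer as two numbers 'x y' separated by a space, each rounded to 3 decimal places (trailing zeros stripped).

Executing turtle program step by step:
Start: pos=(0,0), heading=0, pen down
RT 133: heading 0 -> 227
RT 120: heading 227 -> 107
PU: pen up
LT 60: heading 107 -> 167
LT 60: heading 167 -> 227
LT 120: heading 227 -> 347
LT 60: heading 347 -> 47
LT 90: heading 47 -> 137
FD 15: (0,0) -> (-10.97,10.23) [heading=137, move]
FD 3: (-10.97,10.23) -> (-13.164,12.276) [heading=137, move]
FD 19: (-13.164,12.276) -> (-27.06,25.234) [heading=137, move]
PD: pen down
LT 108: heading 137 -> 245
FD 12: (-27.06,25.234) -> (-32.132,14.358) [heading=245, draw]
Final: pos=(-32.132,14.358), heading=245, 1 segment(s) drawn

Answer: -32.132 14.358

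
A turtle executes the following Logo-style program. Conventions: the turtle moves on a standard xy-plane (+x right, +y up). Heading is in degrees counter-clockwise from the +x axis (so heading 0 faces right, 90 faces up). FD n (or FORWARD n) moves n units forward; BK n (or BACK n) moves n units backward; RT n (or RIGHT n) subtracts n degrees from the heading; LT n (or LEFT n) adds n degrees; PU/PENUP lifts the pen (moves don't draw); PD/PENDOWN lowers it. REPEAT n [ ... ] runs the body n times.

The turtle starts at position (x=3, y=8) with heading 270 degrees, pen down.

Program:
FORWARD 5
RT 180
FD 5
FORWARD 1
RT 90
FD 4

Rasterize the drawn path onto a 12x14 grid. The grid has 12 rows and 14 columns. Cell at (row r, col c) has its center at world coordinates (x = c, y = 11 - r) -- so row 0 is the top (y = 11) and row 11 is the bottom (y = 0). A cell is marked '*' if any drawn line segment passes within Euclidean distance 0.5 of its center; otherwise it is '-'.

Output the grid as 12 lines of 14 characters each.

Segment 0: (3,8) -> (3,3)
Segment 1: (3,3) -> (3,8)
Segment 2: (3,8) -> (3,9)
Segment 3: (3,9) -> (7,9)

Answer: --------------
--------------
---*****------
---*----------
---*----------
---*----------
---*----------
---*----------
---*----------
--------------
--------------
--------------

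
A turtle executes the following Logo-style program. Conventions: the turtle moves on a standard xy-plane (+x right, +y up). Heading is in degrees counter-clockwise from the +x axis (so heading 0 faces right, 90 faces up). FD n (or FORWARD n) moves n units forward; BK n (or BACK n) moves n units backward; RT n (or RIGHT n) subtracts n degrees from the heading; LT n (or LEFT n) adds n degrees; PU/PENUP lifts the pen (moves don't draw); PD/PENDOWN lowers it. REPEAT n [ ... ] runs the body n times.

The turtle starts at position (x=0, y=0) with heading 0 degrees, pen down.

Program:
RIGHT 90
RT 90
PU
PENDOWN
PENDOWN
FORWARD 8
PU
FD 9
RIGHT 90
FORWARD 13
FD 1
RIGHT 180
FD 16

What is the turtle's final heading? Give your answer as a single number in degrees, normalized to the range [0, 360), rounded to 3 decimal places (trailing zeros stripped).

Executing turtle program step by step:
Start: pos=(0,0), heading=0, pen down
RT 90: heading 0 -> 270
RT 90: heading 270 -> 180
PU: pen up
PD: pen down
PD: pen down
FD 8: (0,0) -> (-8,0) [heading=180, draw]
PU: pen up
FD 9: (-8,0) -> (-17,0) [heading=180, move]
RT 90: heading 180 -> 90
FD 13: (-17,0) -> (-17,13) [heading=90, move]
FD 1: (-17,13) -> (-17,14) [heading=90, move]
RT 180: heading 90 -> 270
FD 16: (-17,14) -> (-17,-2) [heading=270, move]
Final: pos=(-17,-2), heading=270, 1 segment(s) drawn

Answer: 270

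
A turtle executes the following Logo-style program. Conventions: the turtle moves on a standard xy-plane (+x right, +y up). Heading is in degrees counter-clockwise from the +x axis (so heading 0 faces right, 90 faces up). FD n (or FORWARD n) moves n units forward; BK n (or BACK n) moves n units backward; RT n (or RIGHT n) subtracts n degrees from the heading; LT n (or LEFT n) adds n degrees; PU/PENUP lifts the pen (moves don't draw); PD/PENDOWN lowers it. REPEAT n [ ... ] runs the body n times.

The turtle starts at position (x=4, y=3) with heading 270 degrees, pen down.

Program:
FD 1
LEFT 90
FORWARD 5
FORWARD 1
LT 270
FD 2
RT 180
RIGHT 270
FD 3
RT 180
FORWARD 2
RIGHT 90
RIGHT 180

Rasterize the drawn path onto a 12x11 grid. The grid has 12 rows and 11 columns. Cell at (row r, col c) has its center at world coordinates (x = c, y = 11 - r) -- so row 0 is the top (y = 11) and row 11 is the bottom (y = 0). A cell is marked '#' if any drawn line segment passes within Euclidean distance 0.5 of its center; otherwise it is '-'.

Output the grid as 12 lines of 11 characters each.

Answer: -----------
-----------
-----------
-----------
-----------
-----------
-----------
-----------
----#------
----#######
----------#
-------####

Derivation:
Segment 0: (4,3) -> (4,2)
Segment 1: (4,2) -> (9,2)
Segment 2: (9,2) -> (10,2)
Segment 3: (10,2) -> (10,-0)
Segment 4: (10,-0) -> (7,-0)
Segment 5: (7,-0) -> (9,-0)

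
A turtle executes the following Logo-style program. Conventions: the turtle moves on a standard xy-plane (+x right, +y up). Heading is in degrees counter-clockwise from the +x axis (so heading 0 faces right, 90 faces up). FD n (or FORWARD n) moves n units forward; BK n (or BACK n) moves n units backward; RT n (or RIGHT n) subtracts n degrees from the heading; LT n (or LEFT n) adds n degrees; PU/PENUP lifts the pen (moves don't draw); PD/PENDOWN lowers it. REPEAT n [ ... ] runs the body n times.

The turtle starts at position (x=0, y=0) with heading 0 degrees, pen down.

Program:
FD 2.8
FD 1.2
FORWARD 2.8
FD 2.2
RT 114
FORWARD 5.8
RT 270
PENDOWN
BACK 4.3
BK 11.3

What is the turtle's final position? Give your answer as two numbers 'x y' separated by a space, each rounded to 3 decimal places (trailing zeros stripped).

Answer: -7.61 1.047

Derivation:
Executing turtle program step by step:
Start: pos=(0,0), heading=0, pen down
FD 2.8: (0,0) -> (2.8,0) [heading=0, draw]
FD 1.2: (2.8,0) -> (4,0) [heading=0, draw]
FD 2.8: (4,0) -> (6.8,0) [heading=0, draw]
FD 2.2: (6.8,0) -> (9,0) [heading=0, draw]
RT 114: heading 0 -> 246
FD 5.8: (9,0) -> (6.641,-5.299) [heading=246, draw]
RT 270: heading 246 -> 336
PD: pen down
BK 4.3: (6.641,-5.299) -> (2.713,-3.55) [heading=336, draw]
BK 11.3: (2.713,-3.55) -> (-7.61,1.047) [heading=336, draw]
Final: pos=(-7.61,1.047), heading=336, 7 segment(s) drawn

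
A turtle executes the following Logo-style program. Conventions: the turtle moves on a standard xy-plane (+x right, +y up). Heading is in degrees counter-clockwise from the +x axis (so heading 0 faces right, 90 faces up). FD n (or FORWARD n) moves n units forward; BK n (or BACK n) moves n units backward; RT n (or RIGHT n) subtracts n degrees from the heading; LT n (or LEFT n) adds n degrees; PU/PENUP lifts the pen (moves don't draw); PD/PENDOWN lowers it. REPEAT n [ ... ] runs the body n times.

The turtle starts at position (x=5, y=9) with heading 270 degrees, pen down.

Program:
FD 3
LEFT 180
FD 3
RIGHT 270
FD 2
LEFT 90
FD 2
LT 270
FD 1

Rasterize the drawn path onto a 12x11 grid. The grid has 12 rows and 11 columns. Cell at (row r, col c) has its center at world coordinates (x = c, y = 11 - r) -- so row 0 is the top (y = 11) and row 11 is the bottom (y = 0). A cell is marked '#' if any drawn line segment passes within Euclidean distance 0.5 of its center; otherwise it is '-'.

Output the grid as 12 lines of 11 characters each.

Segment 0: (5,9) -> (5,6)
Segment 1: (5,6) -> (5,9)
Segment 2: (5,9) -> (3,9)
Segment 3: (3,9) -> (3,7)
Segment 4: (3,7) -> (2,7)

Answer: -----------
-----------
---###-----
---#-#-----
--##-#-----
-----#-----
-----------
-----------
-----------
-----------
-----------
-----------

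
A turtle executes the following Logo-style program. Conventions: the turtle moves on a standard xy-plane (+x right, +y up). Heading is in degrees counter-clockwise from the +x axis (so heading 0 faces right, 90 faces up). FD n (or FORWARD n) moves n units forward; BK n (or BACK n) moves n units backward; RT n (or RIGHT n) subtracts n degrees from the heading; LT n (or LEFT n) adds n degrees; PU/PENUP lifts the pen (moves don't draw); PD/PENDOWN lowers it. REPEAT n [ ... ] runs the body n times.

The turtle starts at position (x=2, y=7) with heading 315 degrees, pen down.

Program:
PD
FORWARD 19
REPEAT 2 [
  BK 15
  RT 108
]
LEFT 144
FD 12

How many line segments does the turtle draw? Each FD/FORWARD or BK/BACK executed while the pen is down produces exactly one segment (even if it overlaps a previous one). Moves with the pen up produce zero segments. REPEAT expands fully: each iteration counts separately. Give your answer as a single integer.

Answer: 4

Derivation:
Executing turtle program step by step:
Start: pos=(2,7), heading=315, pen down
PD: pen down
FD 19: (2,7) -> (15.435,-6.435) [heading=315, draw]
REPEAT 2 [
  -- iteration 1/2 --
  BK 15: (15.435,-6.435) -> (4.828,4.172) [heading=315, draw]
  RT 108: heading 315 -> 207
  -- iteration 2/2 --
  BK 15: (4.828,4.172) -> (18.194,10.981) [heading=207, draw]
  RT 108: heading 207 -> 99
]
LT 144: heading 99 -> 243
FD 12: (18.194,10.981) -> (12.746,0.289) [heading=243, draw]
Final: pos=(12.746,0.289), heading=243, 4 segment(s) drawn
Segments drawn: 4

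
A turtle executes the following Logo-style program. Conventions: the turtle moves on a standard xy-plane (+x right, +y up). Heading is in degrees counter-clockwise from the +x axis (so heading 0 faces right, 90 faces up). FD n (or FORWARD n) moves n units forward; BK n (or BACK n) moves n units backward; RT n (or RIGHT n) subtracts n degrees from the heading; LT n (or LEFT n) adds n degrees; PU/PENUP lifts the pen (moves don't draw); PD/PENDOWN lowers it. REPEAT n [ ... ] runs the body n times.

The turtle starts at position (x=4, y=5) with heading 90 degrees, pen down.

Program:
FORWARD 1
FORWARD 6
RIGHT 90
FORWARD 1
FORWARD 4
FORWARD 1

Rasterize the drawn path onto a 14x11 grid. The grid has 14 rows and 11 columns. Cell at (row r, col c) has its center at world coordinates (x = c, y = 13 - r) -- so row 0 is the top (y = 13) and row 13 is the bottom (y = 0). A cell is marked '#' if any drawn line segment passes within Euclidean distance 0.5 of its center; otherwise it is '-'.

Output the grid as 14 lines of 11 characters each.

Segment 0: (4,5) -> (4,6)
Segment 1: (4,6) -> (4,12)
Segment 2: (4,12) -> (5,12)
Segment 3: (5,12) -> (9,12)
Segment 4: (9,12) -> (10,12)

Answer: -----------
----#######
----#------
----#------
----#------
----#------
----#------
----#------
----#------
-----------
-----------
-----------
-----------
-----------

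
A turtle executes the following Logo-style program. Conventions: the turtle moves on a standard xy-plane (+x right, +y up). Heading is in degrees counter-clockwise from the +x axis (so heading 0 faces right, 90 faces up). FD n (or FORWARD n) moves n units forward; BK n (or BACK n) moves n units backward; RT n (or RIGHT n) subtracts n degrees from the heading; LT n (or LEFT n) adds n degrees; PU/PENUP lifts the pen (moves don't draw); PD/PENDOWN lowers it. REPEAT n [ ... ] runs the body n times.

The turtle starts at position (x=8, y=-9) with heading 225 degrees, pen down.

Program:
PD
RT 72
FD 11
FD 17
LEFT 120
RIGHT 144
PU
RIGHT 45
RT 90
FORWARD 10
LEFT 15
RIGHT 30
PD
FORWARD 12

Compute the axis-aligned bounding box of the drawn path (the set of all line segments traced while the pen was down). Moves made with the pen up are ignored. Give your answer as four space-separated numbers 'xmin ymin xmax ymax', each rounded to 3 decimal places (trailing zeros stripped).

Answer: -16.948 -9 8 3.712

Derivation:
Executing turtle program step by step:
Start: pos=(8,-9), heading=225, pen down
PD: pen down
RT 72: heading 225 -> 153
FD 11: (8,-9) -> (-1.801,-4.006) [heading=153, draw]
FD 17: (-1.801,-4.006) -> (-16.948,3.712) [heading=153, draw]
LT 120: heading 153 -> 273
RT 144: heading 273 -> 129
PU: pen up
RT 45: heading 129 -> 84
RT 90: heading 84 -> 354
FD 10: (-16.948,3.712) -> (-7.003,2.666) [heading=354, move]
LT 15: heading 354 -> 9
RT 30: heading 9 -> 339
PD: pen down
FD 12: (-7.003,2.666) -> (4.2,-1.634) [heading=339, draw]
Final: pos=(4.2,-1.634), heading=339, 3 segment(s) drawn

Segment endpoints: x in {-16.948, -7.003, -1.801, 4.2, 8}, y in {-9, -4.006, -1.634, 2.666, 3.712}
xmin=-16.948, ymin=-9, xmax=8, ymax=3.712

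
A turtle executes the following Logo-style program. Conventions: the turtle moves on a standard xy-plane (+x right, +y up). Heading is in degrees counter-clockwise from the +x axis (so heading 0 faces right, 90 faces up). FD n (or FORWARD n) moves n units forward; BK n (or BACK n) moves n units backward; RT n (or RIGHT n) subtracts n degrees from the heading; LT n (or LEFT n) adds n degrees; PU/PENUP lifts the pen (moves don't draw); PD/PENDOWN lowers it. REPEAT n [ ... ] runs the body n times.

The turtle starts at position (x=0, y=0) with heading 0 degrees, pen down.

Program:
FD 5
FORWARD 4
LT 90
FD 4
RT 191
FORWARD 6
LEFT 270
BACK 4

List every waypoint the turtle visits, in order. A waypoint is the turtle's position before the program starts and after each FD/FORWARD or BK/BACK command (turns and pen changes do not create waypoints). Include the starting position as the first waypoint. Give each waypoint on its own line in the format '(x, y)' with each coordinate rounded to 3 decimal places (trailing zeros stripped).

Executing turtle program step by step:
Start: pos=(0,0), heading=0, pen down
FD 5: (0,0) -> (5,0) [heading=0, draw]
FD 4: (5,0) -> (9,0) [heading=0, draw]
LT 90: heading 0 -> 90
FD 4: (9,0) -> (9,4) [heading=90, draw]
RT 191: heading 90 -> 259
FD 6: (9,4) -> (7.855,-1.89) [heading=259, draw]
LT 270: heading 259 -> 169
BK 4: (7.855,-1.89) -> (11.782,-2.653) [heading=169, draw]
Final: pos=(11.782,-2.653), heading=169, 5 segment(s) drawn
Waypoints (6 total):
(0, 0)
(5, 0)
(9, 0)
(9, 4)
(7.855, -1.89)
(11.782, -2.653)

Answer: (0, 0)
(5, 0)
(9, 0)
(9, 4)
(7.855, -1.89)
(11.782, -2.653)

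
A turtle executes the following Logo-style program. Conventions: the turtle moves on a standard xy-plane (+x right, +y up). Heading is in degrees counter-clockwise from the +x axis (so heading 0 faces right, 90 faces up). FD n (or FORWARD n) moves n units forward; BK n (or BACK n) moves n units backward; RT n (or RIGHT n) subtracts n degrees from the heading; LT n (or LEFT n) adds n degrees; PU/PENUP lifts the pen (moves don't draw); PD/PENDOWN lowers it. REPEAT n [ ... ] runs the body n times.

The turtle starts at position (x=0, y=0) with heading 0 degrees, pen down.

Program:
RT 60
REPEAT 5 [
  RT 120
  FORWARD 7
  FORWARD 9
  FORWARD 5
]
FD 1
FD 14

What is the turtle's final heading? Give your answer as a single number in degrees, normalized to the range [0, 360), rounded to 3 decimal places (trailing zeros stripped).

Executing turtle program step by step:
Start: pos=(0,0), heading=0, pen down
RT 60: heading 0 -> 300
REPEAT 5 [
  -- iteration 1/5 --
  RT 120: heading 300 -> 180
  FD 7: (0,0) -> (-7,0) [heading=180, draw]
  FD 9: (-7,0) -> (-16,0) [heading=180, draw]
  FD 5: (-16,0) -> (-21,0) [heading=180, draw]
  -- iteration 2/5 --
  RT 120: heading 180 -> 60
  FD 7: (-21,0) -> (-17.5,6.062) [heading=60, draw]
  FD 9: (-17.5,6.062) -> (-13,13.856) [heading=60, draw]
  FD 5: (-13,13.856) -> (-10.5,18.187) [heading=60, draw]
  -- iteration 3/5 --
  RT 120: heading 60 -> 300
  FD 7: (-10.5,18.187) -> (-7,12.124) [heading=300, draw]
  FD 9: (-7,12.124) -> (-2.5,4.33) [heading=300, draw]
  FD 5: (-2.5,4.33) -> (0,0) [heading=300, draw]
  -- iteration 4/5 --
  RT 120: heading 300 -> 180
  FD 7: (0,0) -> (-7,0) [heading=180, draw]
  FD 9: (-7,0) -> (-16,0) [heading=180, draw]
  FD 5: (-16,0) -> (-21,0) [heading=180, draw]
  -- iteration 5/5 --
  RT 120: heading 180 -> 60
  FD 7: (-21,0) -> (-17.5,6.062) [heading=60, draw]
  FD 9: (-17.5,6.062) -> (-13,13.856) [heading=60, draw]
  FD 5: (-13,13.856) -> (-10.5,18.187) [heading=60, draw]
]
FD 1: (-10.5,18.187) -> (-10,19.053) [heading=60, draw]
FD 14: (-10,19.053) -> (-3,31.177) [heading=60, draw]
Final: pos=(-3,31.177), heading=60, 17 segment(s) drawn

Answer: 60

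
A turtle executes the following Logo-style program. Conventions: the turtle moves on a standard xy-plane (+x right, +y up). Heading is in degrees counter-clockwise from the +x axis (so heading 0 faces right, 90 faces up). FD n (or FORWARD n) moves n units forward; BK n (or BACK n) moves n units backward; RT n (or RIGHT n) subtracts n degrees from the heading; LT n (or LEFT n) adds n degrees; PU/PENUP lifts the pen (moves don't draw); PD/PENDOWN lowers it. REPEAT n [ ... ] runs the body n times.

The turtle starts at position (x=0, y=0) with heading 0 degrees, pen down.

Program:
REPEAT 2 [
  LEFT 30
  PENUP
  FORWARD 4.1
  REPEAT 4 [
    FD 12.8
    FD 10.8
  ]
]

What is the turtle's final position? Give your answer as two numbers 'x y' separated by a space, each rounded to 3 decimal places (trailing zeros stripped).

Executing turtle program step by step:
Start: pos=(0,0), heading=0, pen down
REPEAT 2 [
  -- iteration 1/2 --
  LT 30: heading 0 -> 30
  PU: pen up
  FD 4.1: (0,0) -> (3.551,2.05) [heading=30, move]
  REPEAT 4 [
    -- iteration 1/4 --
    FD 12.8: (3.551,2.05) -> (14.636,8.45) [heading=30, move]
    FD 10.8: (14.636,8.45) -> (23.989,13.85) [heading=30, move]
    -- iteration 2/4 --
    FD 12.8: (23.989,13.85) -> (35.074,20.25) [heading=30, move]
    FD 10.8: (35.074,20.25) -> (44.427,25.65) [heading=30, move]
    -- iteration 3/4 --
    FD 12.8: (44.427,25.65) -> (55.512,32.05) [heading=30, move]
    FD 10.8: (55.512,32.05) -> (64.865,37.45) [heading=30, move]
    -- iteration 4/4 --
    FD 12.8: (64.865,37.45) -> (75.95,43.85) [heading=30, move]
    FD 10.8: (75.95,43.85) -> (85.304,49.25) [heading=30, move]
  ]
  -- iteration 2/2 --
  LT 30: heading 30 -> 60
  PU: pen up
  FD 4.1: (85.304,49.25) -> (87.354,52.801) [heading=60, move]
  REPEAT 4 [
    -- iteration 1/4 --
    FD 12.8: (87.354,52.801) -> (93.754,63.886) [heading=60, move]
    FD 10.8: (93.754,63.886) -> (99.154,73.239) [heading=60, move]
    -- iteration 2/4 --
    FD 12.8: (99.154,73.239) -> (105.554,84.324) [heading=60, move]
    FD 10.8: (105.554,84.324) -> (110.954,93.677) [heading=60, move]
    -- iteration 3/4 --
    FD 12.8: (110.954,93.677) -> (117.354,104.762) [heading=60, move]
    FD 10.8: (117.354,104.762) -> (122.754,114.115) [heading=60, move]
    -- iteration 4/4 --
    FD 12.8: (122.754,114.115) -> (129.154,125.2) [heading=60, move]
    FD 10.8: (129.154,125.2) -> (134.554,134.554) [heading=60, move]
  ]
]
Final: pos=(134.554,134.554), heading=60, 0 segment(s) drawn

Answer: 134.554 134.554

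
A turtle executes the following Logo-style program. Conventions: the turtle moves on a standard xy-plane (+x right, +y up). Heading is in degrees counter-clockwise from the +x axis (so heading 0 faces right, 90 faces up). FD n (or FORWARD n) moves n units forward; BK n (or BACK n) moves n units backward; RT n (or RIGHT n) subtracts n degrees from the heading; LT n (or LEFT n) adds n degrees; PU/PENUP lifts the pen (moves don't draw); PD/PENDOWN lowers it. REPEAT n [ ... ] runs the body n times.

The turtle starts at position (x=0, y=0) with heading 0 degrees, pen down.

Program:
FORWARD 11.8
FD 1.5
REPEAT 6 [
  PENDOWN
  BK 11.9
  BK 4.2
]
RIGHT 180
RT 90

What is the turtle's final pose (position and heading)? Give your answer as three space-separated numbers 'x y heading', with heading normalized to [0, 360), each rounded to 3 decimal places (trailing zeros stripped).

Answer: -83.3 0 90

Derivation:
Executing turtle program step by step:
Start: pos=(0,0), heading=0, pen down
FD 11.8: (0,0) -> (11.8,0) [heading=0, draw]
FD 1.5: (11.8,0) -> (13.3,0) [heading=0, draw]
REPEAT 6 [
  -- iteration 1/6 --
  PD: pen down
  BK 11.9: (13.3,0) -> (1.4,0) [heading=0, draw]
  BK 4.2: (1.4,0) -> (-2.8,0) [heading=0, draw]
  -- iteration 2/6 --
  PD: pen down
  BK 11.9: (-2.8,0) -> (-14.7,0) [heading=0, draw]
  BK 4.2: (-14.7,0) -> (-18.9,0) [heading=0, draw]
  -- iteration 3/6 --
  PD: pen down
  BK 11.9: (-18.9,0) -> (-30.8,0) [heading=0, draw]
  BK 4.2: (-30.8,0) -> (-35,0) [heading=0, draw]
  -- iteration 4/6 --
  PD: pen down
  BK 11.9: (-35,0) -> (-46.9,0) [heading=0, draw]
  BK 4.2: (-46.9,0) -> (-51.1,0) [heading=0, draw]
  -- iteration 5/6 --
  PD: pen down
  BK 11.9: (-51.1,0) -> (-63,0) [heading=0, draw]
  BK 4.2: (-63,0) -> (-67.2,0) [heading=0, draw]
  -- iteration 6/6 --
  PD: pen down
  BK 11.9: (-67.2,0) -> (-79.1,0) [heading=0, draw]
  BK 4.2: (-79.1,0) -> (-83.3,0) [heading=0, draw]
]
RT 180: heading 0 -> 180
RT 90: heading 180 -> 90
Final: pos=(-83.3,0), heading=90, 14 segment(s) drawn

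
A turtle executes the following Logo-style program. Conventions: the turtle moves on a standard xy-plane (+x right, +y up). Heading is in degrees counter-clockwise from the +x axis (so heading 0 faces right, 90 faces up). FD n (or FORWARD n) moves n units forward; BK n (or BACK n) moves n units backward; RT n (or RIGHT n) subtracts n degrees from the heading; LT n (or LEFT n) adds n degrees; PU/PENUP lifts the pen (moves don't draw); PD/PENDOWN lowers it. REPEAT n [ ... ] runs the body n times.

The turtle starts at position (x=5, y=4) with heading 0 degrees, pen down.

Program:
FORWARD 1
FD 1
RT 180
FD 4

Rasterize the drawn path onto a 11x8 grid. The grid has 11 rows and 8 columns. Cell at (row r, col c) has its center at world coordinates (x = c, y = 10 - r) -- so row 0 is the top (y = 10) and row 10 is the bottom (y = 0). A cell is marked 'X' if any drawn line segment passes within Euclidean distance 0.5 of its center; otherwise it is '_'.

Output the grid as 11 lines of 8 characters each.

Segment 0: (5,4) -> (6,4)
Segment 1: (6,4) -> (7,4)
Segment 2: (7,4) -> (3,4)

Answer: ________
________
________
________
________
________
___XXXXX
________
________
________
________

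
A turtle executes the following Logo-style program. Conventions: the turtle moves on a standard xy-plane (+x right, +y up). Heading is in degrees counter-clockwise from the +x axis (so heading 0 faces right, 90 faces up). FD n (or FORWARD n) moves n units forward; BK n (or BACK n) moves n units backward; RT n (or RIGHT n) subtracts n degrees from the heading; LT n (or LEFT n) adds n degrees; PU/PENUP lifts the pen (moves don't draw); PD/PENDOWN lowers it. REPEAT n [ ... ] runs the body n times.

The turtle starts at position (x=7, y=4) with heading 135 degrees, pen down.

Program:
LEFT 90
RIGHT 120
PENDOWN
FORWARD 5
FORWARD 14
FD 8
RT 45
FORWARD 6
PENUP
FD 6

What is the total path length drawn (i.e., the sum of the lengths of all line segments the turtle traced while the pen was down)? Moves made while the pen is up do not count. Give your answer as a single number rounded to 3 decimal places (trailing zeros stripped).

Answer: 33

Derivation:
Executing turtle program step by step:
Start: pos=(7,4), heading=135, pen down
LT 90: heading 135 -> 225
RT 120: heading 225 -> 105
PD: pen down
FD 5: (7,4) -> (5.706,8.83) [heading=105, draw]
FD 14: (5.706,8.83) -> (2.082,22.353) [heading=105, draw]
FD 8: (2.082,22.353) -> (0.012,30.08) [heading=105, draw]
RT 45: heading 105 -> 60
FD 6: (0.012,30.08) -> (3.012,35.276) [heading=60, draw]
PU: pen up
FD 6: (3.012,35.276) -> (6.012,40.472) [heading=60, move]
Final: pos=(6.012,40.472), heading=60, 4 segment(s) drawn

Segment lengths:
  seg 1: (7,4) -> (5.706,8.83), length = 5
  seg 2: (5.706,8.83) -> (2.082,22.353), length = 14
  seg 3: (2.082,22.353) -> (0.012,30.08), length = 8
  seg 4: (0.012,30.08) -> (3.012,35.276), length = 6
Total = 33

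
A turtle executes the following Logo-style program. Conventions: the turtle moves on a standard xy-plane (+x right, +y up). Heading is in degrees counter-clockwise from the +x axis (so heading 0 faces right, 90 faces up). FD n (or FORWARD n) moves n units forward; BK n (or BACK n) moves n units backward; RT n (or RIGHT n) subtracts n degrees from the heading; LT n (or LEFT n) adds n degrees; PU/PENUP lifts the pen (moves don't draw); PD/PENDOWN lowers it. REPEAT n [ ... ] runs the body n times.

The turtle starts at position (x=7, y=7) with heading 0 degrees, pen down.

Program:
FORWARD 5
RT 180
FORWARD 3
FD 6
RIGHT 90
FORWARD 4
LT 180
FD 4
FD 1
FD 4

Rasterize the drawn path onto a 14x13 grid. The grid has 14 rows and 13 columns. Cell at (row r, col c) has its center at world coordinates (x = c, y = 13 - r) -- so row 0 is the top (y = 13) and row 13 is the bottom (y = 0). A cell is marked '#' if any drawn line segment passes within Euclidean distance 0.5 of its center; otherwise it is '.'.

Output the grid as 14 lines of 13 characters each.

Answer: .............
.............
...#.........
...#.........
...#.........
...#.........
...##########
...#.........
...#.........
...#.........
...#.........
...#.........
.............
.............

Derivation:
Segment 0: (7,7) -> (12,7)
Segment 1: (12,7) -> (9,7)
Segment 2: (9,7) -> (3,7)
Segment 3: (3,7) -> (3,11)
Segment 4: (3,11) -> (3,7)
Segment 5: (3,7) -> (3,6)
Segment 6: (3,6) -> (3,2)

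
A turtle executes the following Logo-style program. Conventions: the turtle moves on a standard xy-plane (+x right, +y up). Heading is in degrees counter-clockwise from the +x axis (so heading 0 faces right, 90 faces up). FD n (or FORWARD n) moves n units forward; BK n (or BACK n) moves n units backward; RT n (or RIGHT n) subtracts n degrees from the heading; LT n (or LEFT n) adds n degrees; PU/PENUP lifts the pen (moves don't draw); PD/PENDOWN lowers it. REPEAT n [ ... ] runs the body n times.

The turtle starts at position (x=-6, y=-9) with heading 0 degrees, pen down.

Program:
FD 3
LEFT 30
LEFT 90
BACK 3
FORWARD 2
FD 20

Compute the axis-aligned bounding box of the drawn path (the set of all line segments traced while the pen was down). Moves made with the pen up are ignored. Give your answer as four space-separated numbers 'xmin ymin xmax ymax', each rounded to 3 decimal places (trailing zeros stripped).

Executing turtle program step by step:
Start: pos=(-6,-9), heading=0, pen down
FD 3: (-6,-9) -> (-3,-9) [heading=0, draw]
LT 30: heading 0 -> 30
LT 90: heading 30 -> 120
BK 3: (-3,-9) -> (-1.5,-11.598) [heading=120, draw]
FD 2: (-1.5,-11.598) -> (-2.5,-9.866) [heading=120, draw]
FD 20: (-2.5,-9.866) -> (-12.5,7.454) [heading=120, draw]
Final: pos=(-12.5,7.454), heading=120, 4 segment(s) drawn

Segment endpoints: x in {-12.5, -6, -3, -2.5, -1.5}, y in {-11.598, -9.866, -9, 7.454}
xmin=-12.5, ymin=-11.598, xmax=-1.5, ymax=7.454

Answer: -12.5 -11.598 -1.5 7.454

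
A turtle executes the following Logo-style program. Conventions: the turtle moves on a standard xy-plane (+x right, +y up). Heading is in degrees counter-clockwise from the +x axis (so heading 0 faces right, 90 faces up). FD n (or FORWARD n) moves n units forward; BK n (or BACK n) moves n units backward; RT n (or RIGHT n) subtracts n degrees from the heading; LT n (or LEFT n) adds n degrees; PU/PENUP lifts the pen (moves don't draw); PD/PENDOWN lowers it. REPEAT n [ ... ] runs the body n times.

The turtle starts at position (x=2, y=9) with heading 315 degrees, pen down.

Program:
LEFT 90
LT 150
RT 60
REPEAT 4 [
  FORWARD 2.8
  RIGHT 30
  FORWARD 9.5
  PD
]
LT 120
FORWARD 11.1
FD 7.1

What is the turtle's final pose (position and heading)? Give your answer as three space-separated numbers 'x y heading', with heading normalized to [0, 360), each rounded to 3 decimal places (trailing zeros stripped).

Executing turtle program step by step:
Start: pos=(2,9), heading=315, pen down
LT 90: heading 315 -> 45
LT 150: heading 45 -> 195
RT 60: heading 195 -> 135
REPEAT 4 [
  -- iteration 1/4 --
  FD 2.8: (2,9) -> (0.02,10.98) [heading=135, draw]
  RT 30: heading 135 -> 105
  FD 9.5: (0.02,10.98) -> (-2.439,20.156) [heading=105, draw]
  PD: pen down
  -- iteration 2/4 --
  FD 2.8: (-2.439,20.156) -> (-3.163,22.861) [heading=105, draw]
  RT 30: heading 105 -> 75
  FD 9.5: (-3.163,22.861) -> (-0.705,32.037) [heading=75, draw]
  PD: pen down
  -- iteration 3/4 --
  FD 2.8: (-0.705,32.037) -> (0.02,34.742) [heading=75, draw]
  RT 30: heading 75 -> 45
  FD 9.5: (0.02,34.742) -> (6.738,41.459) [heading=45, draw]
  PD: pen down
  -- iteration 4/4 --
  FD 2.8: (6.738,41.459) -> (8.718,43.439) [heading=45, draw]
  RT 30: heading 45 -> 15
  FD 9.5: (8.718,43.439) -> (17.894,45.898) [heading=15, draw]
  PD: pen down
]
LT 120: heading 15 -> 135
FD 11.1: (17.894,45.898) -> (10.045,53.747) [heading=135, draw]
FD 7.1: (10.045,53.747) -> (5.024,58.767) [heading=135, draw]
Final: pos=(5.024,58.767), heading=135, 10 segment(s) drawn

Answer: 5.024 58.767 135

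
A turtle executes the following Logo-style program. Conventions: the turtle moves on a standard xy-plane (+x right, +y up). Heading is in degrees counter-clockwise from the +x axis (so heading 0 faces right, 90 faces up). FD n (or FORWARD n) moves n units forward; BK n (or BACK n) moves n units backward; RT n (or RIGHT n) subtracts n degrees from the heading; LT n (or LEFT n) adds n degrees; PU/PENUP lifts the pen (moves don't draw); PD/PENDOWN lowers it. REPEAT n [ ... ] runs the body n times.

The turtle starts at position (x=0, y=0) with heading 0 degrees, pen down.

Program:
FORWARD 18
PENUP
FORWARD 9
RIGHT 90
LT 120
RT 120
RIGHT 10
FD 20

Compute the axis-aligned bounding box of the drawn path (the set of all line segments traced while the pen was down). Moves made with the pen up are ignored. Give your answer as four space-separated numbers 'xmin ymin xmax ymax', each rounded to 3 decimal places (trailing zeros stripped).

Executing turtle program step by step:
Start: pos=(0,0), heading=0, pen down
FD 18: (0,0) -> (18,0) [heading=0, draw]
PU: pen up
FD 9: (18,0) -> (27,0) [heading=0, move]
RT 90: heading 0 -> 270
LT 120: heading 270 -> 30
RT 120: heading 30 -> 270
RT 10: heading 270 -> 260
FD 20: (27,0) -> (23.527,-19.696) [heading=260, move]
Final: pos=(23.527,-19.696), heading=260, 1 segment(s) drawn

Segment endpoints: x in {0, 18}, y in {0}
xmin=0, ymin=0, xmax=18, ymax=0

Answer: 0 0 18 0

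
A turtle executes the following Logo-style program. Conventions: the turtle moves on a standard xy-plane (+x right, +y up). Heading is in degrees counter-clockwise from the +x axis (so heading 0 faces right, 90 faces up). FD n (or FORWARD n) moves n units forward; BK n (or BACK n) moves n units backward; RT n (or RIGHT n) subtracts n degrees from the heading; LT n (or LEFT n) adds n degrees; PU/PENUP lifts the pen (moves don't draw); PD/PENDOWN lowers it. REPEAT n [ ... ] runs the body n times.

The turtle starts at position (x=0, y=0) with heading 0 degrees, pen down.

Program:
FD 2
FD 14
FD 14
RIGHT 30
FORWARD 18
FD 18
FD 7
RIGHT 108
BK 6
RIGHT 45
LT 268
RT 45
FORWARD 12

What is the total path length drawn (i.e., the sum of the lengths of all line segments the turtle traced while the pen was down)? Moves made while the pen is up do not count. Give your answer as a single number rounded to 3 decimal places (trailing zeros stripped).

Answer: 91

Derivation:
Executing turtle program step by step:
Start: pos=(0,0), heading=0, pen down
FD 2: (0,0) -> (2,0) [heading=0, draw]
FD 14: (2,0) -> (16,0) [heading=0, draw]
FD 14: (16,0) -> (30,0) [heading=0, draw]
RT 30: heading 0 -> 330
FD 18: (30,0) -> (45.588,-9) [heading=330, draw]
FD 18: (45.588,-9) -> (61.177,-18) [heading=330, draw]
FD 7: (61.177,-18) -> (67.239,-21.5) [heading=330, draw]
RT 108: heading 330 -> 222
BK 6: (67.239,-21.5) -> (71.698,-17.485) [heading=222, draw]
RT 45: heading 222 -> 177
LT 268: heading 177 -> 85
RT 45: heading 85 -> 40
FD 12: (71.698,-17.485) -> (80.89,-9.772) [heading=40, draw]
Final: pos=(80.89,-9.772), heading=40, 8 segment(s) drawn

Segment lengths:
  seg 1: (0,0) -> (2,0), length = 2
  seg 2: (2,0) -> (16,0), length = 14
  seg 3: (16,0) -> (30,0), length = 14
  seg 4: (30,0) -> (45.588,-9), length = 18
  seg 5: (45.588,-9) -> (61.177,-18), length = 18
  seg 6: (61.177,-18) -> (67.239,-21.5), length = 7
  seg 7: (67.239,-21.5) -> (71.698,-17.485), length = 6
  seg 8: (71.698,-17.485) -> (80.89,-9.772), length = 12
Total = 91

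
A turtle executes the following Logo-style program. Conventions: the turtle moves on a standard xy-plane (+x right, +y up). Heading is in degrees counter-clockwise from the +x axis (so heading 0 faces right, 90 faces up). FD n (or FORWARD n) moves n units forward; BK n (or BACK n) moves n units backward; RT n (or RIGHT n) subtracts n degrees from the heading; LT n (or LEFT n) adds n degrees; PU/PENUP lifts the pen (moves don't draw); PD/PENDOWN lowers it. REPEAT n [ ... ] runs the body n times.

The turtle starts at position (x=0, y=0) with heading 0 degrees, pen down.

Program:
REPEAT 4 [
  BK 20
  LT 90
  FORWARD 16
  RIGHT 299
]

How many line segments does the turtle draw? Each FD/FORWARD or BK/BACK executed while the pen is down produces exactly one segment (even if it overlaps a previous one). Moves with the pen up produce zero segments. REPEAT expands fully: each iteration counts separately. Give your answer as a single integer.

Answer: 8

Derivation:
Executing turtle program step by step:
Start: pos=(0,0), heading=0, pen down
REPEAT 4 [
  -- iteration 1/4 --
  BK 20: (0,0) -> (-20,0) [heading=0, draw]
  LT 90: heading 0 -> 90
  FD 16: (-20,0) -> (-20,16) [heading=90, draw]
  RT 299: heading 90 -> 151
  -- iteration 2/4 --
  BK 20: (-20,16) -> (-2.508,6.304) [heading=151, draw]
  LT 90: heading 151 -> 241
  FD 16: (-2.508,6.304) -> (-10.265,-7.69) [heading=241, draw]
  RT 299: heading 241 -> 302
  -- iteration 3/4 --
  BK 20: (-10.265,-7.69) -> (-20.863,9.271) [heading=302, draw]
  LT 90: heading 302 -> 32
  FD 16: (-20.863,9.271) -> (-7.294,17.75) [heading=32, draw]
  RT 299: heading 32 -> 93
  -- iteration 4/4 --
  BK 20: (-7.294,17.75) -> (-6.247,-2.223) [heading=93, draw]
  LT 90: heading 93 -> 183
  FD 16: (-6.247,-2.223) -> (-22.226,-3.06) [heading=183, draw]
  RT 299: heading 183 -> 244
]
Final: pos=(-22.226,-3.06), heading=244, 8 segment(s) drawn
Segments drawn: 8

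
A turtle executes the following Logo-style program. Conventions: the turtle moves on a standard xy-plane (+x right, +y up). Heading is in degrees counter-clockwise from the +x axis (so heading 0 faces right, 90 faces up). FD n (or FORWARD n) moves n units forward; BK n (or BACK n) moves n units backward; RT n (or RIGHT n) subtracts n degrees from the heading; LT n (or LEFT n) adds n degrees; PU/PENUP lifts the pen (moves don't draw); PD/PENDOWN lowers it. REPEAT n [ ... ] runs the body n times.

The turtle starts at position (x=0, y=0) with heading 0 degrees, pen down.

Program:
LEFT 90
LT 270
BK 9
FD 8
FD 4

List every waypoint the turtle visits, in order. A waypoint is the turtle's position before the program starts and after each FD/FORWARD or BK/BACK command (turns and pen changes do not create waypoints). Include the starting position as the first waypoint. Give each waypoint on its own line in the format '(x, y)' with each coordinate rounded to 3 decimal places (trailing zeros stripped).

Answer: (0, 0)
(-9, 0)
(-1, 0)
(3, 0)

Derivation:
Executing turtle program step by step:
Start: pos=(0,0), heading=0, pen down
LT 90: heading 0 -> 90
LT 270: heading 90 -> 0
BK 9: (0,0) -> (-9,0) [heading=0, draw]
FD 8: (-9,0) -> (-1,0) [heading=0, draw]
FD 4: (-1,0) -> (3,0) [heading=0, draw]
Final: pos=(3,0), heading=0, 3 segment(s) drawn
Waypoints (4 total):
(0, 0)
(-9, 0)
(-1, 0)
(3, 0)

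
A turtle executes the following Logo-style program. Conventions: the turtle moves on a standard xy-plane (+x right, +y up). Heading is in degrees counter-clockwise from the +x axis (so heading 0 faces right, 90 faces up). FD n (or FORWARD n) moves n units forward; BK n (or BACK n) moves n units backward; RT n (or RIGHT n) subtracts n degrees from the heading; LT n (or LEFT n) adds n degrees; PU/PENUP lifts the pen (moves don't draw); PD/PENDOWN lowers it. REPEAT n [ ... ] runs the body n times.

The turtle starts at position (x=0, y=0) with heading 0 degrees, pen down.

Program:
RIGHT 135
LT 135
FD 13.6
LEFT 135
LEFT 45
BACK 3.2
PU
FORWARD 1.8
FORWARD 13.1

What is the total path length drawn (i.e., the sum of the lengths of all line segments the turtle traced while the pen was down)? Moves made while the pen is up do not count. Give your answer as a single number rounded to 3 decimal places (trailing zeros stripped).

Executing turtle program step by step:
Start: pos=(0,0), heading=0, pen down
RT 135: heading 0 -> 225
LT 135: heading 225 -> 0
FD 13.6: (0,0) -> (13.6,0) [heading=0, draw]
LT 135: heading 0 -> 135
LT 45: heading 135 -> 180
BK 3.2: (13.6,0) -> (16.8,0) [heading=180, draw]
PU: pen up
FD 1.8: (16.8,0) -> (15,0) [heading=180, move]
FD 13.1: (15,0) -> (1.9,0) [heading=180, move]
Final: pos=(1.9,0), heading=180, 2 segment(s) drawn

Segment lengths:
  seg 1: (0,0) -> (13.6,0), length = 13.6
  seg 2: (13.6,0) -> (16.8,0), length = 3.2
Total = 16.8

Answer: 16.8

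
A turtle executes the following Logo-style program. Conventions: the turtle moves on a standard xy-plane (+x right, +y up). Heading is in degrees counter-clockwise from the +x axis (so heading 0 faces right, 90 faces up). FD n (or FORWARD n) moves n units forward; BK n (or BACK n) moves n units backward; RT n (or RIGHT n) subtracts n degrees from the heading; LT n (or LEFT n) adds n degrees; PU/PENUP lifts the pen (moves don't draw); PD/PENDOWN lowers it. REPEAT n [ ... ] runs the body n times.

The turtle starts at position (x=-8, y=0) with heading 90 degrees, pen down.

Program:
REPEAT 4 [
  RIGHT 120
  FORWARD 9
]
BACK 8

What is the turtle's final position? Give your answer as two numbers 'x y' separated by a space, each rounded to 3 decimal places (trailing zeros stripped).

Executing turtle program step by step:
Start: pos=(-8,0), heading=90, pen down
REPEAT 4 [
  -- iteration 1/4 --
  RT 120: heading 90 -> 330
  FD 9: (-8,0) -> (-0.206,-4.5) [heading=330, draw]
  -- iteration 2/4 --
  RT 120: heading 330 -> 210
  FD 9: (-0.206,-4.5) -> (-8,-9) [heading=210, draw]
  -- iteration 3/4 --
  RT 120: heading 210 -> 90
  FD 9: (-8,-9) -> (-8,0) [heading=90, draw]
  -- iteration 4/4 --
  RT 120: heading 90 -> 330
  FD 9: (-8,0) -> (-0.206,-4.5) [heading=330, draw]
]
BK 8: (-0.206,-4.5) -> (-7.134,-0.5) [heading=330, draw]
Final: pos=(-7.134,-0.5), heading=330, 5 segment(s) drawn

Answer: -7.134 -0.5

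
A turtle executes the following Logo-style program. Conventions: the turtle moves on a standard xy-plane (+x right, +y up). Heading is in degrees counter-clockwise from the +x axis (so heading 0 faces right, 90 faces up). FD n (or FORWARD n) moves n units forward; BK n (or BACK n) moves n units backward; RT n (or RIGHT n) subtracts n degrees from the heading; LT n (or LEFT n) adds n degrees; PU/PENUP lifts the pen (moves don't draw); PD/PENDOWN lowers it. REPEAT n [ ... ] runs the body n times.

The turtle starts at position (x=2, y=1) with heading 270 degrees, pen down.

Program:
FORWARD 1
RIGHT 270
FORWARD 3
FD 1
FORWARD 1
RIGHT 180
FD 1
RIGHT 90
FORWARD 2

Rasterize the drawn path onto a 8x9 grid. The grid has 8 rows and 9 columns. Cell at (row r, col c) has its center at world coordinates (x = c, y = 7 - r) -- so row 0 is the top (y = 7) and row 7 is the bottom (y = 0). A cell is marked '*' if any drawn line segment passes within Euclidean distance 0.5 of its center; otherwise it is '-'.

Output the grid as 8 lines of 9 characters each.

Answer: ---------
---------
---------
---------
---------
------*--
--*---*--
--******-

Derivation:
Segment 0: (2,1) -> (2,0)
Segment 1: (2,0) -> (5,0)
Segment 2: (5,0) -> (6,0)
Segment 3: (6,0) -> (7,0)
Segment 4: (7,0) -> (6,-0)
Segment 5: (6,-0) -> (6,2)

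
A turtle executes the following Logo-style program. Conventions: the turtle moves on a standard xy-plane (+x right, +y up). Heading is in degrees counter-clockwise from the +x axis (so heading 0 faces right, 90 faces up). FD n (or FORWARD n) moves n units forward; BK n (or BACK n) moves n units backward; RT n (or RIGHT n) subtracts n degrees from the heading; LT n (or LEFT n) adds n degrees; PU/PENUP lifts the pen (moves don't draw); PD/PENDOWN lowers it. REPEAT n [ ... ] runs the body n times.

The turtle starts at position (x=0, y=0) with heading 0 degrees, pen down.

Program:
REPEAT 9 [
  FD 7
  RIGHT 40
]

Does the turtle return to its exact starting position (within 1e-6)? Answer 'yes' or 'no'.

Answer: yes

Derivation:
Executing turtle program step by step:
Start: pos=(0,0), heading=0, pen down
REPEAT 9 [
  -- iteration 1/9 --
  FD 7: (0,0) -> (7,0) [heading=0, draw]
  RT 40: heading 0 -> 320
  -- iteration 2/9 --
  FD 7: (7,0) -> (12.362,-4.5) [heading=320, draw]
  RT 40: heading 320 -> 280
  -- iteration 3/9 --
  FD 7: (12.362,-4.5) -> (13.578,-11.393) [heading=280, draw]
  RT 40: heading 280 -> 240
  -- iteration 4/9 --
  FD 7: (13.578,-11.393) -> (10.078,-17.455) [heading=240, draw]
  RT 40: heading 240 -> 200
  -- iteration 5/9 --
  FD 7: (10.078,-17.455) -> (3.5,-19.849) [heading=200, draw]
  RT 40: heading 200 -> 160
  -- iteration 6/9 --
  FD 7: (3.5,-19.849) -> (-3.078,-17.455) [heading=160, draw]
  RT 40: heading 160 -> 120
  -- iteration 7/9 --
  FD 7: (-3.078,-17.455) -> (-6.578,-11.393) [heading=120, draw]
  RT 40: heading 120 -> 80
  -- iteration 8/9 --
  FD 7: (-6.578,-11.393) -> (-5.362,-4.5) [heading=80, draw]
  RT 40: heading 80 -> 40
  -- iteration 9/9 --
  FD 7: (-5.362,-4.5) -> (0,0) [heading=40, draw]
  RT 40: heading 40 -> 0
]
Final: pos=(0,0), heading=0, 9 segment(s) drawn

Start position: (0, 0)
Final position: (0, 0)
Distance = 0; < 1e-6 -> CLOSED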